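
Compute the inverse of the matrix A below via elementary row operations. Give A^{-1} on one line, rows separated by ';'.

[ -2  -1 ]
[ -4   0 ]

Gauss-Jordan on [A | I]:
R1 <- (1/-2)*R1:  [    1   1/2  |  -1/2     0 ]
R2 <- R2 - (-4)*R1:  [  0   2  |  -2   1 ]
R2 <- (1/2)*R2:  [   0    1  |   -1  1/2 ]
R1 <- R1 - (1/2)*R2:  [    1     0  |     0  -1/4 ]
Right block of [I | A^{-1}] is the inverse:
[  0  -1/4 ]
[ -1   1/2 ]

inverse = [0 -1/4; -1 1/2]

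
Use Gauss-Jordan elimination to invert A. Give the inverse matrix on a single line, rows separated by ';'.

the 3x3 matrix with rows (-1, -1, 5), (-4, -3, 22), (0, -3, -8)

Gauss-Jordan on [A | I]:
R1 <- (1/-1)*R1:  [  1   1  -5  |  -1   0   0 ]
R2 <- R2 - (-4)*R1:  [  0   1   2  |  -4   1   0 ]
R1 <- R1 - (1)*R2:  [  1   0  -7  |   3  -1   0 ]
R3 <- R3 - (-3)*R2:  [   0    0   -2  |  -12    3    1 ]
R3 <- (1/-2)*R3:  [    0     0     1  |     6  -3/2  -1/2 ]
R1 <- R1 - (-7)*R3:  [     1      0      0  |     45  -23/2   -7/2 ]
R2 <- R2 - (2)*R3:  [   0    1    0  |  -16    4    1 ]
Right block of [I | A^{-1}] is the inverse:
[  45  -23/2  -7/2 ]
[ -16      4     1 ]
[   6   -3/2  -1/2 ]

inverse = [45 -23/2 -7/2; -16 4 1; 6 -3/2 -1/2]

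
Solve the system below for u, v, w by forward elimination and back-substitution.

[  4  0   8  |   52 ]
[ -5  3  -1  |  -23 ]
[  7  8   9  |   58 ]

Forward elimination on [A|b]:
R2 <- R2 - (-5/4)*R1:  [  0   3   9  42 ]
R3 <- R3 - (7/4)*R1:  [   0    8   -5  -33 ]
R3 <- R3 - (8/3)*R2:  [    0     0   -29  -145 ]
Row echelon form:
[ 4  0    8  |    52 ]
[ 0  3    9  |    42 ]
[ 0  0  -29  |  -145 ]
Back-substitution:
w = (-145) / -29 = 5
v = (42 - (9)*(5)) / 3 = -1
u = (52 - (8)*(5)) / 4 = 3

(3, -1, 5)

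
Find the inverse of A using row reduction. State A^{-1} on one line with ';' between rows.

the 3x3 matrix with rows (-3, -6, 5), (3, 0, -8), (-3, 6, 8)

Gauss-Jordan on [A | I]:
R1 <- (1/-3)*R1:  [    1     2  -5/3  |  -1/3     0     0 ]
R2 <- R2 - (3)*R1:  [  0  -6  -3  |   1   1   0 ]
R3 <- R3 - (-3)*R1:  [  0  12   3  |  -1   0   1 ]
R2 <- (1/-6)*R2:  [    0     1   1/2  |  -1/6  -1/6     0 ]
R1 <- R1 - (2)*R2:  [    1     0  -8/3  |     0   1/3     0 ]
R3 <- R3 - (12)*R2:  [  0   0  -3  |   1   2   1 ]
R3 <- (1/-3)*R3:  [    0     0     1  |  -1/3  -2/3  -1/3 ]
R1 <- R1 - (-8/3)*R3:  [     1      0      0  |   -8/9  -13/9   -8/9 ]
R2 <- R2 - (1/2)*R3:  [   0    1    0  |    0  1/6  1/6 ]
Right block of [I | A^{-1}] is the inverse:
[ -8/9  -13/9  -8/9 ]
[    0    1/6   1/6 ]
[ -1/3   -2/3  -1/3 ]

inverse = [-8/9 -13/9 -8/9; 0 1/6 1/6; -1/3 -2/3 -1/3]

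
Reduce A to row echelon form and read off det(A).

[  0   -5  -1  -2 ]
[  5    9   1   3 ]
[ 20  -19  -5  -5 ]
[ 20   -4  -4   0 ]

det(A) = 200

Forward elimination:
R1 <-> R2   (pivot in column 1 was zero)
[  5    9   1   3 ]
[  0   -5  -1  -2 ]
[ 20  -19  -5  -5 ]
[ 20   -4  -4   0 ]
R3 <- R3 - (4)*R1:  [   0  -55   -9  -17 ]
R4 <- R4 - (4)*R1:  [   0  -40   -8  -12 ]
R3 <- R3 - (11)*R2:  [ 0  0  2  5 ]
R4 <- R4 - (8)*R2:  [ 0  0  0  4 ]
Upper-triangular form:
[ 5   9   1   3 ]
[ 0  -5  -1  -2 ]
[ 0   0   2   5 ]
[ 0   0   0   4 ]
det(A) = (-1)^1 * (5) * (-5) * (2) * (4) = 200  (1 row swap -> sign -1)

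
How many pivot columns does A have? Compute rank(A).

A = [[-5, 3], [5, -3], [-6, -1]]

rank(A) = 2

Row reduction:
R2 <- R2 - (-1)*R1:  [ 0  0 ]
R3 <- R3 - (6/5)*R1:  [     0  -23/5 ]
R2 <-> R3   (pivot in column 2 was zero)
[ -5      3 ]
[  0  -23/5 ]
[  0      0 ]
Row echelon form:
[ -5      3 ]
[  0  -23/5 ]
[  0      0 ]
Nonzero rows / pivot columns: 2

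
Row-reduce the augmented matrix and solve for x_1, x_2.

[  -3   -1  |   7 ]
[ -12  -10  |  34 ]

Forward elimination on [A|b]:
R2 <- R2 - (4)*R1:  [  0  -6   6 ]
Row echelon form:
[ -3  -1  |  7 ]
[  0  -6  |  6 ]
Back-substitution:
x_2 = (6) / -6 = -1
x_1 = (7 - (-1)*(-1)) / -3 = -2

(-2, -1)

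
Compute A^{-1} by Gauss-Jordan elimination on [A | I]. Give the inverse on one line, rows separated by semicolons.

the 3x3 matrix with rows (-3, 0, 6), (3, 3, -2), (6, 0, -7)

Gauss-Jordan on [A | I]:
R1 <- (1/-3)*R1:  [    1     0    -2  |  -1/3     0     0 ]
R2 <- R2 - (3)*R1:  [ 0  3  4  |  1  1  0 ]
R3 <- R3 - (6)*R1:  [ 0  0  5  |  2  0  1 ]
R2 <- (1/3)*R2:  [   0    1  4/3  |  1/3  1/3    0 ]
R3 <- (1/5)*R3:  [   0    0    1  |  2/5    0  1/5 ]
R1 <- R1 - (-2)*R3:  [    1     0     0  |  7/15     0   2/5 ]
R2 <- R2 - (4/3)*R3:  [     0      1      0  |   -1/5    1/3  -4/15 ]
Right block of [I | A^{-1}] is the inverse:
[ 7/15    0    2/5 ]
[ -1/5  1/3  -4/15 ]
[  2/5    0    1/5 ]

inverse = [7/15 0 2/5; -1/5 1/3 -4/15; 2/5 0 1/5]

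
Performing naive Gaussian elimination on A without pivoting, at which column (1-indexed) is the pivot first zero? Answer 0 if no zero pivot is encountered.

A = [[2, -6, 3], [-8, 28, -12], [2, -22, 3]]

first zero-pivot column = 3

Naive forward elimination:
R2 <- R2 - (-4)*R1:  [ 0  4  0 ]
R3 <- R3 - (1)*R1:  [   0  -16    0 ]
R3 <- R3 - (-4)*R2:  [ 0  0  0 ]
Matrix at this point:
[ 2  -6  3 ]
[ 0   4  0 ]
[ 0   0  0 ]
Pivot entry (3,3) in the last row is zero and there are no rows below to swap with -> zero pivot in column 3 (A is singular).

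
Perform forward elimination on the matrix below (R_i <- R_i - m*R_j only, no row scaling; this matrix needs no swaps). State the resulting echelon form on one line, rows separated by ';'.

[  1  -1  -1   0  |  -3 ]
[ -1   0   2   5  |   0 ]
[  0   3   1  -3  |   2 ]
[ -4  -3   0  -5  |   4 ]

REF = [1 -1 -1 0 -3; 0 -1 1 5 -3; 0 0 4 12 -7; 0 0 0 -7 -25/4]

Forward elimination:
R2 <- R2 - (-1)*R1:  [  0  -1   1   5  -3 ]
R4 <- R4 - (-4)*R1:  [  0  -7  -4  -5  -8 ]
R3 <- R3 - (-3)*R2:  [  0   0   4  12  -7 ]
R4 <- R4 - (7)*R2:  [   0    0  -11  -40   13 ]
R4 <- R4 - (-11/4)*R3:  [     0      0      0     -7  -25/4 ]
Row echelon form:
[ 1  -1  -1   0  |     -3 ]
[ 0  -1   1   5  |     -3 ]
[ 0   0   4  12  |     -7 ]
[ 0   0   0  -7  |  -25/4 ]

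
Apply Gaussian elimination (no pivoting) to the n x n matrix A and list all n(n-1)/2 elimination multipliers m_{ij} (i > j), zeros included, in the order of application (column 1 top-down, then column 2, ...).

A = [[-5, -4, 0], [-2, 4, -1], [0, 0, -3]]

Forward elimination:
R2 <- R2 - (2/5)*R1:  [    0  28/5    -1 ]
R3: entry in column 1 is already 0 -> m_{31} = 0 (no row operation needed)
R3: entry in column 2 is already 0 -> m_{32} = 0 (no row operation needed)
Multipliers (in order of application): m_{21} = 2/5, m_{31} = 0, m_{32} = 0

multipliers: 2/5, 0, 0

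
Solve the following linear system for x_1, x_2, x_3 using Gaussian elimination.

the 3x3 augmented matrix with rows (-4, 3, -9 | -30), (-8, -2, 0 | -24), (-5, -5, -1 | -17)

Forward elimination on [A|b]:
R2 <- R2 - (2)*R1:  [  0  -8  18  36 ]
R3 <- R3 - (5/4)*R1:  [     0  -35/4   41/4   41/2 ]
R3 <- R3 - (35/32)*R2:  [       0        0  -151/16   -151/8 ]
Row echelon form:
[ -4   3       -9  |     -30 ]
[  0  -8       18  |      36 ]
[  0   0  -151/16  |  -151/8 ]
Back-substitution:
x_3 = (-151/8) / (-151/16) = 2
x_2 = (36 - (18)*(2)) / -8 = 0
x_1 = (-30 - (3)*(0) - (-9)*(2)) / -4 = 3

(3, 0, 2)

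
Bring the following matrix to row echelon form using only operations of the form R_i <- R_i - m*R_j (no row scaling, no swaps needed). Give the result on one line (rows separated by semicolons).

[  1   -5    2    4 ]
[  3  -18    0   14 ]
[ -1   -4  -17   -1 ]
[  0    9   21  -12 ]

Forward elimination:
R2 <- R2 - (3)*R1:  [  0  -3  -6   2 ]
R3 <- R3 - (-1)*R1:  [   0   -9  -15    3 ]
R3 <- R3 - (3)*R2:  [  0   0   3  -3 ]
R4 <- R4 - (-3)*R2:  [  0   0   3  -6 ]
R4 <- R4 - (1)*R3:  [  0   0   0  -3 ]
Row echelon form:
[ 1  -5   2   4 ]
[ 0  -3  -6   2 ]
[ 0   0   3  -3 ]
[ 0   0   0  -3 ]

REF = [1 -5 2 4; 0 -3 -6 2; 0 0 3 -3; 0 0 0 -3]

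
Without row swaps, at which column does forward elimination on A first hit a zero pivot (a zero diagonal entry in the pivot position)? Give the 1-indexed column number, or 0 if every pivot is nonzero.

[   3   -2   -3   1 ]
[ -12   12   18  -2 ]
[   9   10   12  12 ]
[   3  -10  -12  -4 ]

first zero-pivot column = 4

Naive forward elimination:
R2 <- R2 - (-4)*R1:  [ 0  4  6  2 ]
R3 <- R3 - (3)*R1:  [  0  16  21   9 ]
R4 <- R4 - (1)*R1:  [  0  -8  -9  -5 ]
R3 <- R3 - (4)*R2:  [  0   0  -3   1 ]
R4 <- R4 - (-2)*R2:  [  0   0   3  -1 ]
R4 <- R4 - (-1)*R3:  [ 0  0  0  0 ]
Matrix at this point:
[ 3  -2  -3  1 ]
[ 0   4   6  2 ]
[ 0   0  -3  1 ]
[ 0   0   0  0 ]
Pivot entry (4,4) in the last row is zero and there are no rows below to swap with -> zero pivot in column 4 (A is singular).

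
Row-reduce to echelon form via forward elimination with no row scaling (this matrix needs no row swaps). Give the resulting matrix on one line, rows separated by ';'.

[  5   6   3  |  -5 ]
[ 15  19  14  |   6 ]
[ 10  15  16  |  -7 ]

Forward elimination:
R2 <- R2 - (3)*R1:  [  0   1   5  21 ]
R3 <- R3 - (2)*R1:  [  0   3  10   3 ]
R3 <- R3 - (3)*R2:  [   0    0   -5  -60 ]
Row echelon form:
[ 5  6   3  |   -5 ]
[ 0  1   5  |   21 ]
[ 0  0  -5  |  -60 ]

REF = [5 6 3 -5; 0 1 5 21; 0 0 -5 -60]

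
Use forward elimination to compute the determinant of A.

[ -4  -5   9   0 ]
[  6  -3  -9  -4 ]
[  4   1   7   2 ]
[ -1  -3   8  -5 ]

det(A) = -3340

Forward elimination:
R2 <- R2 - (-3/2)*R1:  [     0  -21/2    9/2     -4 ]
R3 <- R3 - (-1)*R1:  [  0  -4  16   2 ]
R4 <- R4 - (1/4)*R1:  [    0  -7/4  23/4    -5 ]
R3 <- R3 - (8/21)*R2:  [     0      0  100/7  74/21 ]
R4 <- R4 - (1/6)*R2:  [     0      0      5  -13/3 ]
R4 <- R4 - (7/20)*R3:  [       0        0        0  -167/30 ]
Upper-triangular form:
[ -4     -5      9        0 ]
[  0  -21/2    9/2       -4 ]
[  0      0  100/7    74/21 ]
[  0      0      0  -167/30 ]
det(A) = (-1)^0 * (-4) * (-21/2) * (100/7) * (-167/30) = -3340  (0 row swaps -> sign +1)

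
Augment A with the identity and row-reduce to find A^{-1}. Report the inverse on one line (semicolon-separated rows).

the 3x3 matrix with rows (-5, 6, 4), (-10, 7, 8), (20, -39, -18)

Gauss-Jordan on [A | I]:
R1 <- (1/-5)*R1:  [    1  -6/5  -4/5  |  -1/5     0     0 ]
R2 <- R2 - (-10)*R1:  [  0  -5   0  |  -2   1   0 ]
R3 <- R3 - (20)*R1:  [   0  -15   -2  |    4    0    1 ]
R2 <- (1/-5)*R2:  [    0     1     0  |   2/5  -1/5     0 ]
R1 <- R1 - (-6/5)*R2:  [     1      0   -4/5  |   7/25  -6/25      0 ]
R3 <- R3 - (-15)*R2:  [  0   0  -2  |  10  -3   1 ]
R3 <- (1/-2)*R3:  [    0     0     1  |    -5   3/2  -1/2 ]
R1 <- R1 - (-4/5)*R3:  [      1       0       0  |  -93/25   24/25    -2/5 ]
Right block of [I | A^{-1}] is the inverse:
[ -93/25  24/25  -2/5 ]
[    2/5   -1/5     0 ]
[     -5    3/2  -1/2 ]

inverse = [-93/25 24/25 -2/5; 2/5 -1/5 0; -5 3/2 -1/2]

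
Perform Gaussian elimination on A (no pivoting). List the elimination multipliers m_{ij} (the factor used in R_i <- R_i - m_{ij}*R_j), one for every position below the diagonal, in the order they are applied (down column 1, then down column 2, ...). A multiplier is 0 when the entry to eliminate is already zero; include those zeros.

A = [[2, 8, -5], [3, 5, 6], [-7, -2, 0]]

multipliers: 3/2, -7/2, -26/7

Forward elimination:
R2 <- R2 - (3/2)*R1:  [    0    -7  27/2 ]
R3 <- R3 - (-7/2)*R1:  [     0     26  -35/2 ]
R3 <- R3 - (-26/7)*R2:  [      0       0  457/14 ]
Multipliers (in order of application): m_{21} = 3/2, m_{31} = -7/2, m_{32} = -26/7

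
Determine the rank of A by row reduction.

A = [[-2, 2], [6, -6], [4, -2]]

Row reduction:
R2 <- R2 - (-3)*R1:  [ 0  0 ]
R3 <- R3 - (-2)*R1:  [ 0  2 ]
R2 <-> R3   (pivot in column 2 was zero)
[ -2  2 ]
[  0  2 ]
[  0  0 ]
Row echelon form:
[ -2  2 ]
[  0  2 ]
[  0  0 ]
Nonzero rows / pivot columns: 2

rank(A) = 2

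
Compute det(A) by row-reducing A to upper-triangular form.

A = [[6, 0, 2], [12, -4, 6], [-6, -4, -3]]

det(A) = 72

Forward elimination:
R2 <- R2 - (2)*R1:  [  0  -4   2 ]
R3 <- R3 - (-1)*R1:  [  0  -4  -1 ]
R3 <- R3 - (1)*R2:  [  0   0  -3 ]
Upper-triangular form:
[ 6   0   2 ]
[ 0  -4   2 ]
[ 0   0  -3 ]
det(A) = (-1)^0 * (6) * (-4) * (-3) = 72  (0 row swaps -> sign +1)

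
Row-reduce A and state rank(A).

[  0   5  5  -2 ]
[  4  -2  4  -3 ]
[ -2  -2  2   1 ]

rank(A) = 3

Row reduction:
R1 <-> R2   (pivot in column 1 was zero)
[  4  -2  4  -3 ]
[  0   5  5  -2 ]
[ -2  -2  2   1 ]
R3 <- R3 - (-1/2)*R1:  [    0    -3     4  -1/2 ]
R3 <- R3 - (-3/5)*R2:  [      0       0       7  -17/10 ]
Row echelon form:
[ 4  -2  4      -3 ]
[ 0   5  5      -2 ]
[ 0   0  7  -17/10 ]
Nonzero rows / pivot columns: 3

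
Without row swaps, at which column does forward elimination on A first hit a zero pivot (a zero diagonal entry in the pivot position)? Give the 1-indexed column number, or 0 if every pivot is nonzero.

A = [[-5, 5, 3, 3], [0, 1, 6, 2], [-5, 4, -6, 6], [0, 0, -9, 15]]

Naive forward elimination:
R3 <- R3 - (1)*R1:  [  0  -1  -9   3 ]
R3 <- R3 - (-1)*R2:  [  0   0  -3   5 ]
R4 <- R4 - (3)*R3:  [ 0  0  0  0 ]
Matrix at this point:
[ -5  5   3  3 ]
[  0  1   6  2 ]
[  0  0  -3  5 ]
[  0  0   0  0 ]
Pivot entry (4,4) in the last row is zero and there are no rows below to swap with -> zero pivot in column 4 (A is singular).

first zero-pivot column = 4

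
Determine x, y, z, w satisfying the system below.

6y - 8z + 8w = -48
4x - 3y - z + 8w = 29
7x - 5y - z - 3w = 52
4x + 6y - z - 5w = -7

Forward elimination on [A|b]:
R1 <-> R2   (pivot in column 1 was zero)
[ 4  -3  -1   8   29 ]
[ 0   6  -8   8  -48 ]
[ 7  -5  -1  -3   52 ]
[ 4   6  -1  -5   -7 ]
R3 <- R3 - (7/4)*R1:  [   0  1/4  3/4  -17  5/4 ]
R4 <- R4 - (1)*R1:  [   0    9    0  -13  -36 ]
R3 <- R3 - (1/24)*R2:  [     0      0  13/12  -52/3   13/4 ]
R4 <- R4 - (3/2)*R2:  [   0    0   12  -25   36 ]
R4 <- R4 - (144/13)*R3:  [   0    0    0  167    0 ]
Row echelon form:
[ 4  -3     -1      8  |    29 ]
[ 0   6     -8      8  |   -48 ]
[ 0   0  13/12  -52/3  |  13/4 ]
[ 0   0      0    167  |     0 ]
Back-substitution:
w = (0) / 167 = 0
z = (13/4 - (-52/3)*(0)) / (13/12) = 3
y = (-48 - (-8)*(3) - (8)*(0)) / 6 = -4
x = (29 - (-3)*(-4) - (-1)*(3) - (8)*(0)) / 4 = 5

(5, -4, 3, 0)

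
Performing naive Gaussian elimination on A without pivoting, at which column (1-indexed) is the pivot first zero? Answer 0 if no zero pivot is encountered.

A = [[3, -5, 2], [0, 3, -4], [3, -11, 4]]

Naive forward elimination:
R3 <- R3 - (1)*R1:  [  0  -6   2 ]
R3 <- R3 - (-2)*R2:  [  0   0  -6 ]
All pivots nonzero; naive elimination completes without hitting a zero pivot.

first zero-pivot column = 0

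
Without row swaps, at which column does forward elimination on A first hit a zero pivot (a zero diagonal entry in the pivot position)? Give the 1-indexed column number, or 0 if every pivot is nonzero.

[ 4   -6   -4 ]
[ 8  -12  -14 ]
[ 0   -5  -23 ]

Naive forward elimination:
R2 <- R2 - (2)*R1:  [  0   0  -6 ]
Matrix at this point:
[ 4  -6   -4 ]
[ 0   0   -6 ]
[ 0  -5  -23 ]
Pivot entry (2,2) is zero but row 3 has -5 in column 2 -> naive elimination stops; a row interchange (e.g. R2 <-> R3) would be required here.

first zero-pivot column = 2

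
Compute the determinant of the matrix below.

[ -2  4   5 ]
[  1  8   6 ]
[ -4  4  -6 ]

Forward elimination:
R2 <- R2 - (-1/2)*R1:  [    0    10  17/2 ]
R3 <- R3 - (2)*R1:  [   0   -4  -16 ]
R3 <- R3 - (-2/5)*R2:  [     0      0  -63/5 ]
Upper-triangular form:
[ -2   4      5 ]
[  0  10   17/2 ]
[  0   0  -63/5 ]
det(A) = (-1)^0 * (-2) * (10) * (-63/5) = 252  (0 row swaps -> sign +1)

det(A) = 252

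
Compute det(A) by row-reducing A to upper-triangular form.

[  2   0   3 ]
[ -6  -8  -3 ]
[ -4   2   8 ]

det(A) = -248

Forward elimination:
R2 <- R2 - (-3)*R1:  [  0  -8   6 ]
R3 <- R3 - (-2)*R1:  [  0   2  14 ]
R3 <- R3 - (-1/4)*R2:  [    0     0  31/2 ]
Upper-triangular form:
[ 2   0     3 ]
[ 0  -8     6 ]
[ 0   0  31/2 ]
det(A) = (-1)^0 * (2) * (-8) * (31/2) = -248  (0 row swaps -> sign +1)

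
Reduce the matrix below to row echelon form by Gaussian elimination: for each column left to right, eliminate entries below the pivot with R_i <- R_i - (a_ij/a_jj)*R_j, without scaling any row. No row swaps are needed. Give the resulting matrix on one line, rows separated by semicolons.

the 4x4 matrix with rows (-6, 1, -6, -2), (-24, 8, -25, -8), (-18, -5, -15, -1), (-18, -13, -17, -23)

Forward elimination:
R2 <- R2 - (4)*R1:  [  0   4  -1   0 ]
R3 <- R3 - (3)*R1:  [  0  -8   3   5 ]
R4 <- R4 - (3)*R1:  [   0  -16    1  -17 ]
R3 <- R3 - (-2)*R2:  [ 0  0  1  5 ]
R4 <- R4 - (-4)*R2:  [   0    0   -3  -17 ]
R4 <- R4 - (-3)*R3:  [  0   0   0  -2 ]
Row echelon form:
[ -6  1  -6  -2 ]
[  0  4  -1   0 ]
[  0  0   1   5 ]
[  0  0   0  -2 ]

REF = [-6 1 -6 -2; 0 4 -1 0; 0 0 1 5; 0 0 0 -2]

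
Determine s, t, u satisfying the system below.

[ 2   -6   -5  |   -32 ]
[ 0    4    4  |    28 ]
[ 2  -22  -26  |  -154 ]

Forward elimination on [A|b]:
R3 <- R3 - (1)*R1:  [    0   -16   -21  -122 ]
R3 <- R3 - (-4)*R2:  [   0    0   -5  -10 ]
Row echelon form:
[ 2  -6  -5  |  -32 ]
[ 0   4   4  |   28 ]
[ 0   0  -5  |  -10 ]
Back-substitution:
u = (-10) / -5 = 2
t = (28 - (4)*(2)) / 4 = 5
s = (-32 - (-6)*(5) - (-5)*(2)) / 2 = 4

(4, 5, 2)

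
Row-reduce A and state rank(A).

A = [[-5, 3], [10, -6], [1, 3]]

Row reduction:
R2 <- R2 - (-2)*R1:  [ 0  0 ]
R3 <- R3 - (-1/5)*R1:  [    0  18/5 ]
R2 <-> R3   (pivot in column 2 was zero)
[ -5     3 ]
[  0  18/5 ]
[  0     0 ]
Row echelon form:
[ -5     3 ]
[  0  18/5 ]
[  0     0 ]
Nonzero rows / pivot columns: 2

rank(A) = 2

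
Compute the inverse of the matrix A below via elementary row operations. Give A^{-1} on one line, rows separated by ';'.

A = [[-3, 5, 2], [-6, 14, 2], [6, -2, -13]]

Gauss-Jordan on [A | I]:
R1 <- (1/-3)*R1:  [    1  -5/3  -2/3  |  -1/3     0     0 ]
R2 <- R2 - (-6)*R1:  [  0   4  -2  |  -2   1   0 ]
R3 <- R3 - (6)*R1:  [  0   8  -9  |   2   0   1 ]
R2 <- (1/4)*R2:  [    0     1  -1/2  |  -1/2   1/4     0 ]
R1 <- R1 - (-5/3)*R2:  [    1     0  -3/2  |  -7/6  5/12     0 ]
R3 <- R3 - (8)*R2:  [  0   0  -5  |   6  -2   1 ]
R3 <- (1/-5)*R3:  [    0     0     1  |  -6/5   2/5  -1/5 ]
R1 <- R1 - (-3/2)*R3:  [      1       0       0  |  -89/30   61/60   -3/10 ]
R2 <- R2 - (-1/2)*R3:  [      0       1       0  |  -11/10    9/20   -1/10 ]
Right block of [I | A^{-1}] is the inverse:
[ -89/30  61/60  -3/10 ]
[ -11/10   9/20  -1/10 ]
[   -6/5    2/5   -1/5 ]

inverse = [-89/30 61/60 -3/10; -11/10 9/20 -1/10; -6/5 2/5 -1/5]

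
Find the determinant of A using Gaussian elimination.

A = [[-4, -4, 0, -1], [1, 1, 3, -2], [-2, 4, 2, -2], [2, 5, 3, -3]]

Forward elimination:
R2 <- R2 - (-1/4)*R1:  [    0     0     3  -9/4 ]
R3 <- R3 - (1/2)*R1:  [    0     6     2  -3/2 ]
R4 <- R4 - (-1/2)*R1:  [    0     3     3  -7/2 ]
R2 <-> R3   (pivot in column 2 was zero)
[ -4  -4  0    -1 ]
[  0   6  2  -3/2 ]
[  0   0  3  -9/4 ]
[  0   3  3  -7/2 ]
R4 <- R4 - (1/2)*R2:  [     0      0      2  -11/4 ]
R4 <- R4 - (2/3)*R3:  [    0     0     0  -5/4 ]
Upper-triangular form:
[ -4  -4  0    -1 ]
[  0   6  2  -3/2 ]
[  0   0  3  -9/4 ]
[  0   0  0  -5/4 ]
det(A) = (-1)^1 * (-4) * (6) * (3) * (-5/4) = -90  (1 row swap -> sign -1)

det(A) = -90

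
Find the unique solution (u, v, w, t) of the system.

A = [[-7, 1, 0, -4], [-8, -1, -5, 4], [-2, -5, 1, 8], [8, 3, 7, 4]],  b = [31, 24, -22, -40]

Forward elimination on [A|b]:
R2 <- R2 - (8/7)*R1:  [     0  -15/7     -5   60/7  -80/7 ]
R3 <- R3 - (2/7)*R1:  [      0   -37/7       1    64/7  -216/7 ]
R4 <- R4 - (-8/7)*R1:  [     0   29/7      7   -4/7  -32/7 ]
R3 <- R3 - (37/15)*R2:  [    0     0  40/3   -12  -8/3 ]
R4 <- R4 - (-29/15)*R2:  [     0      0   -8/3     16  -80/3 ]
R4 <- R4 - (-1/5)*R3:  [      0       0       0    68/5  -136/5 ]
Row echelon form:
[ -7      1     0    -4  |      31 ]
[  0  -15/7    -5  60/7  |   -80/7 ]
[  0      0  40/3   -12  |    -8/3 ]
[  0      0     0  68/5  |  -136/5 ]
Back-substitution:
t = (-136/5) / (68/5) = -2
w = (-8/3 - (-12)*(-2)) / (40/3) = -2
v = (-80/7 - (-5)*(-2) - (60/7)*(-2)) / (-15/7) = 2
u = (31 - (1)*(2) - (-4)*(-2)) / -7 = -3

(-3, 2, -2, -2)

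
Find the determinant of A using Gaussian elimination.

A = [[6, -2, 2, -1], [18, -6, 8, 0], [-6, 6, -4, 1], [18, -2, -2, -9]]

det(A) = -144

Forward elimination:
R2 <- R2 - (3)*R1:  [ 0  0  2  3 ]
R3 <- R3 - (-1)*R1:  [  0   4  -2   0 ]
R4 <- R4 - (3)*R1:  [  0   4  -8  -6 ]
R2 <-> R3   (pivot in column 2 was zero)
[ 6  -2   2  -1 ]
[ 0   4  -2   0 ]
[ 0   0   2   3 ]
[ 0   4  -8  -6 ]
R4 <- R4 - (1)*R2:  [  0   0  -6  -6 ]
R4 <- R4 - (-3)*R3:  [ 0  0  0  3 ]
Upper-triangular form:
[ 6  -2   2  -1 ]
[ 0   4  -2   0 ]
[ 0   0   2   3 ]
[ 0   0   0   3 ]
det(A) = (-1)^1 * (6) * (4) * (2) * (3) = -144  (1 row swap -> sign -1)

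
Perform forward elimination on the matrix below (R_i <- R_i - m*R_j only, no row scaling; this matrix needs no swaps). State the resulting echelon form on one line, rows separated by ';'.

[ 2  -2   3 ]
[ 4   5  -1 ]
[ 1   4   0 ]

REF = [2 -2 3; 0 9 -7; 0 0 43/18]

Forward elimination:
R2 <- R2 - (2)*R1:  [  0   9  -7 ]
R3 <- R3 - (1/2)*R1:  [    0     5  -3/2 ]
R3 <- R3 - (5/9)*R2:  [     0      0  43/18 ]
Row echelon form:
[ 2  -2      3 ]
[ 0   9     -7 ]
[ 0   0  43/18 ]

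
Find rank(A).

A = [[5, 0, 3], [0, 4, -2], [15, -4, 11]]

rank(A) = 2

Row reduction:
R3 <- R3 - (3)*R1:  [  0  -4   2 ]
R3 <- R3 - (-1)*R2:  [ 0  0  0 ]
Row echelon form:
[ 5  0   3 ]
[ 0  4  -2 ]
[ 0  0   0 ]
Nonzero rows / pivot columns: 2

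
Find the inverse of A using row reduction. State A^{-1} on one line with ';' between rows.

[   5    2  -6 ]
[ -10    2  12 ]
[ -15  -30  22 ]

Gauss-Jordan on [A | I]:
R1 <- (1/5)*R1:  [    1   2/5  -6/5  |   1/5     0     0 ]
R2 <- R2 - (-10)*R1:  [ 0  6  0  |  2  1  0 ]
R3 <- R3 - (-15)*R1:  [   0  -24    4  |    3    0    1 ]
R2 <- (1/6)*R2:  [   0    1    0  |  1/3  1/6    0 ]
R1 <- R1 - (2/5)*R2:  [     1      0   -6/5  |   1/15  -1/15      0 ]
R3 <- R3 - (-24)*R2:  [  0   0   4  |  11   4   1 ]
R3 <- (1/4)*R3:  [    0     0     1  |  11/4     1   1/4 ]
R1 <- R1 - (-6/5)*R3:  [      1       0       0  |  101/30   17/15    3/10 ]
Right block of [I | A^{-1}] is the inverse:
[ 101/30  17/15  3/10 ]
[    1/3    1/6     0 ]
[   11/4      1   1/4 ]

inverse = [101/30 17/15 3/10; 1/3 1/6 0; 11/4 1 1/4]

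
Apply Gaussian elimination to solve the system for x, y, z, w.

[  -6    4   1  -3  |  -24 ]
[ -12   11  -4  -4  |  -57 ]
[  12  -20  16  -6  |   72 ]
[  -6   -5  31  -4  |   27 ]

Forward elimination on [A|b]:
R2 <- R2 - (2)*R1:  [  0   3  -6   2  -9 ]
R3 <- R3 - (-2)*R1:  [   0  -12   18  -12   24 ]
R4 <- R4 - (1)*R1:  [  0  -9  30  -1  51 ]
R3 <- R3 - (-4)*R2:  [   0    0   -6   -4  -12 ]
R4 <- R4 - (-3)*R2:  [  0   0  12   5  24 ]
R4 <- R4 - (-2)*R3:  [  0   0   0  -3   0 ]
Row echelon form:
[ -6  4   1  -3  |  -24 ]
[  0  3  -6   2  |   -9 ]
[  0  0  -6  -4  |  -12 ]
[  0  0   0  -3  |    0 ]
Back-substitution:
w = (0) / -3 = 0
z = (-12 - (-4)*(0)) / -6 = 2
y = (-9 - (-6)*(2) - (2)*(0)) / 3 = 1
x = (-24 - (4)*(1) - (1)*(2) - (-3)*(0)) / -6 = 5

(5, 1, 2, 0)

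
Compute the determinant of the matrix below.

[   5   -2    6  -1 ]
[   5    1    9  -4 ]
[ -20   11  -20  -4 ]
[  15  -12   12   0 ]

det(A) = -45

Forward elimination:
R2 <- R2 - (1)*R1:  [  0   3   3  -3 ]
R3 <- R3 - (-4)*R1:  [  0   3   4  -8 ]
R4 <- R4 - (3)*R1:  [  0  -6  -6   3 ]
R3 <- R3 - (1)*R2:  [  0   0   1  -5 ]
R4 <- R4 - (-2)*R2:  [  0   0   0  -3 ]
Upper-triangular form:
[ 5  -2  6  -1 ]
[ 0   3  3  -3 ]
[ 0   0  1  -5 ]
[ 0   0  0  -3 ]
det(A) = (-1)^0 * (5) * (3) * (1) * (-3) = -45  (0 row swaps -> sign +1)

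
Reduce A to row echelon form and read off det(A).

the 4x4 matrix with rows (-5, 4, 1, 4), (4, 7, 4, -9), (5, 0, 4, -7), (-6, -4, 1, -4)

Forward elimination:
R2 <- R2 - (-4/5)*R1:  [     0   51/5   24/5  -29/5 ]
R3 <- R3 - (-1)*R1:  [  0   4   5  -3 ]
R4 <- R4 - (6/5)*R1:  [     0  -44/5   -1/5  -44/5 ]
R3 <- R3 - (20/51)*R2:  [      0       0   53/17  -37/51 ]
R4 <- R4 - (-44/51)*R2:  [       0        0    67/17  -704/51 ]
R4 <- R4 - (67/53)*R3:  [       0        0        0  -683/53 ]
Upper-triangular form:
[ -5     4      1        4 ]
[  0  51/5   24/5    -29/5 ]
[  0     0  53/17   -37/51 ]
[  0     0      0  -683/53 ]
det(A) = (-1)^0 * (-5) * (51/5) * (53/17) * (-683/53) = 2049  (0 row swaps -> sign +1)

det(A) = 2049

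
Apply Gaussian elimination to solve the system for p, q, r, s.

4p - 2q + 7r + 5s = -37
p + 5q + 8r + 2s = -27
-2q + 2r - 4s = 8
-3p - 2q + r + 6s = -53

(5, 2, -4, -5)

Forward elimination on [A|b]:
R2 <- R2 - (1/4)*R1:  [     0   11/2   25/4    3/4  -71/4 ]
R4 <- R4 - (-3/4)*R1:  [      0    -7/2    25/4    39/4  -323/4 ]
R3 <- R3 - (-4/11)*R2:  [      0       0   47/11  -41/11   17/11 ]
R4 <- R4 - (-7/11)*R2:  [        0         0    225/22    225/22  -2025/22 ]
R4 <- R4 - (225/94)*R3:  [        0         0         0    900/47  -4500/47 ]
Row echelon form:
[ 4    -2      7       5  |       -37 ]
[ 0  11/2   25/4     3/4  |     -71/4 ]
[ 0     0  47/11  -41/11  |     17/11 ]
[ 0     0      0  900/47  |  -4500/47 ]
Back-substitution:
s = (-4500/47) / (900/47) = -5
r = (17/11 - (-41/11)*(-5)) / (47/11) = -4
q = (-71/4 - (25/4)*(-4) - (3/4)*(-5)) / (11/2) = 2
p = (-37 - (-2)*(2) - (7)*(-4) - (5)*(-5)) / 4 = 5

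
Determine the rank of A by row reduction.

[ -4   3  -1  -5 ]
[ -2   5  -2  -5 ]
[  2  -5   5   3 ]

rank(A) = 3

Row reduction:
R2 <- R2 - (1/2)*R1:  [    0   7/2  -3/2  -5/2 ]
R3 <- R3 - (-1/2)*R1:  [    0  -7/2   9/2   1/2 ]
R3 <- R3 - (-1)*R2:  [  0   0   3  -2 ]
Row echelon form:
[ -4    3    -1    -5 ]
[  0  7/2  -3/2  -5/2 ]
[  0    0     3    -2 ]
Nonzero rows / pivot columns: 3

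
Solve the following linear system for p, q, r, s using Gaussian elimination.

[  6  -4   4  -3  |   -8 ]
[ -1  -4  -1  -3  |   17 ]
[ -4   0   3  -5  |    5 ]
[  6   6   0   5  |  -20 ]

(0, 0, -5, -4)

Forward elimination on [A|b]:
R2 <- R2 - (-1/6)*R1:  [     0  -14/3   -1/3   -7/2   47/3 ]
R3 <- R3 - (-2/3)*R1:  [    0  -8/3  17/3    -7  -1/3 ]
R4 <- R4 - (1)*R1:  [   0   10   -4    8  -12 ]
R3 <- R3 - (4/7)*R2:  [     0      0   41/7     -5  -65/7 ]
R4 <- R4 - (-15/7)*R2:  [     0      0  -33/7    1/2  151/7 ]
R4 <- R4 - (-33/41)*R3:  [       0        0        0  -289/82   578/41 ]
Row echelon form:
[ 6     -4     4       -3  |      -8 ]
[ 0  -14/3  -1/3     -7/2  |    47/3 ]
[ 0      0  41/7       -5  |   -65/7 ]
[ 0      0     0  -289/82  |  578/41 ]
Back-substitution:
s = (578/41) / (-289/82) = -4
r = (-65/7 - (-5)*(-4)) / (41/7) = -5
q = (47/3 - (-1/3)*(-5) - (-7/2)*(-4)) / (-14/3) = 0
p = (-8 - (-4)*(0) - (4)*(-5) - (-3)*(-4)) / 6 = 0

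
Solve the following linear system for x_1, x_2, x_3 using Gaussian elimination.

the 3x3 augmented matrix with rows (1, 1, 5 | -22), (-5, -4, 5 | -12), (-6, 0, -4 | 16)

Forward elimination on [A|b]:
R2 <- R2 - (-5)*R1:  [    0     1    30  -122 ]
R3 <- R3 - (-6)*R1:  [    0     6    26  -116 ]
R3 <- R3 - (6)*R2:  [    0     0  -154   616 ]
Row echelon form:
[ 1  1     5  |   -22 ]
[ 0  1    30  |  -122 ]
[ 0  0  -154  |   616 ]
Back-substitution:
x_3 = (616) / -154 = -4
x_2 = (-122 - (30)*(-4)) / 1 = -2
x_1 = (-22 - (1)*(-2) - (5)*(-4)) / 1 = 0

(0, -2, -4)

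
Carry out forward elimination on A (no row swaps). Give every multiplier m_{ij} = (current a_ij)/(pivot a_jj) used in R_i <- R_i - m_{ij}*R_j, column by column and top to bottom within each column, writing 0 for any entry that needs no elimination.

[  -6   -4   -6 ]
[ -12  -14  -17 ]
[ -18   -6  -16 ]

multipliers: 2, 3, -1

Forward elimination:
R2 <- R2 - (2)*R1:  [  0  -6  -5 ]
R3 <- R3 - (3)*R1:  [ 0  6  2 ]
R3 <- R3 - (-1)*R2:  [  0   0  -3 ]
Multipliers (in order of application): m_{21} = 2, m_{31} = 3, m_{32} = -1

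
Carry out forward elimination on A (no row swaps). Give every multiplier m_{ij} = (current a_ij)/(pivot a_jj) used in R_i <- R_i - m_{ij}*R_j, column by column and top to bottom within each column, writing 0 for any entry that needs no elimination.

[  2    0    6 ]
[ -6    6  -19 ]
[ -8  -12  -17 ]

Forward elimination:
R2 <- R2 - (-3)*R1:  [  0   6  -1 ]
R3 <- R3 - (-4)*R1:  [   0  -12    7 ]
R3 <- R3 - (-2)*R2:  [ 0  0  5 ]
Multipliers (in order of application): m_{21} = -3, m_{31} = -4, m_{32} = -2

multipliers: -3, -4, -2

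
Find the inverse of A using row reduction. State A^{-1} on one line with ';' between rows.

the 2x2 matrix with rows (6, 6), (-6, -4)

Gauss-Jordan on [A | I]:
R1 <- (1/6)*R1:  [   1    1  |  1/6    0 ]
R2 <- R2 - (-6)*R1:  [ 0  2  |  1  1 ]
R2 <- (1/2)*R2:  [   0    1  |  1/2  1/2 ]
R1 <- R1 - (1)*R2:  [    1     0  |  -1/3  -1/2 ]
Right block of [I | A^{-1}] is the inverse:
[ -1/3  -1/2 ]
[  1/2   1/2 ]

inverse = [-1/3 -1/2; 1/2 1/2]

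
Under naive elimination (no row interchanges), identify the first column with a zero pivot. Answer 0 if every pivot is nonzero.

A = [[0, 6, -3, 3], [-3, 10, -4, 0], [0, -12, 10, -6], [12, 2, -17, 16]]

first zero-pivot column = 1

Naive forward elimination:
Pivot entry (1,1) is zero but row 2 has -3 in column 1 -> naive elimination stops; a row interchange (e.g. R1 <-> R2) would be required here.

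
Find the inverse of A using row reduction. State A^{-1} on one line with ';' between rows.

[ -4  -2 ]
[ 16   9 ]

Gauss-Jordan on [A | I]:
R1 <- (1/-4)*R1:  [    1   1/2  |  -1/4     0 ]
R2 <- R2 - (16)*R1:  [ 0  1  |  4  1 ]
R1 <- R1 - (1/2)*R2:  [    1     0  |  -9/4  -1/2 ]
Right block of [I | A^{-1}] is the inverse:
[ -9/4  -1/2 ]
[    4     1 ]

inverse = [-9/4 -1/2; 4 1]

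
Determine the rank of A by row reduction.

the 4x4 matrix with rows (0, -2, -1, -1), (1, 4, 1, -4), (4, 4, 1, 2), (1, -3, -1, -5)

rank(A) = 4

Row reduction:
R1 <-> R2   (pivot in column 1 was zero)
[ 1   4   1  -4 ]
[ 0  -2  -1  -1 ]
[ 4   4   1   2 ]
[ 1  -3  -1  -5 ]
R3 <- R3 - (4)*R1:  [   0  -12   -3   18 ]
R4 <- R4 - (1)*R1:  [  0  -7  -2  -1 ]
R3 <- R3 - (6)*R2:  [  0   0   3  24 ]
R4 <- R4 - (7/2)*R2:  [   0    0  3/2  5/2 ]
R4 <- R4 - (1/2)*R3:  [     0      0      0  -19/2 ]
Row echelon form:
[ 1   4   1     -4 ]
[ 0  -2  -1     -1 ]
[ 0   0   3     24 ]
[ 0   0   0  -19/2 ]
Nonzero rows / pivot columns: 4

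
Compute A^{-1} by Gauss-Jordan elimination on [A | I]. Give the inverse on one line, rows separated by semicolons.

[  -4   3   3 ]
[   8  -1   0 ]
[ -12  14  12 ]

Gauss-Jordan on [A | I]:
R1 <- (1/-4)*R1:  [    1  -3/4  -3/4  |  -1/4     0     0 ]
R2 <- R2 - (8)*R1:  [ 0  5  6  |  2  1  0 ]
R3 <- R3 - (-12)*R1:  [  0   5   3  |  -3   0   1 ]
R2 <- (1/5)*R2:  [   0    1  6/5  |  2/5  1/5    0 ]
R1 <- R1 - (-3/4)*R2:  [    1     0  3/20  |  1/20  3/20     0 ]
R3 <- R3 - (5)*R2:  [  0   0  -3  |  -5  -1   1 ]
R3 <- (1/-3)*R3:  [    0     0     1  |   5/3   1/3  -1/3 ]
R1 <- R1 - (3/20)*R3:  [    1     0     0  |  -1/5  1/10  1/20 ]
R2 <- R2 - (6/5)*R3:  [    0     1     0  |  -8/5  -1/5   2/5 ]
Right block of [I | A^{-1}] is the inverse:
[ -1/5  1/10  1/20 ]
[ -8/5  -1/5   2/5 ]
[  5/3   1/3  -1/3 ]

inverse = [-1/5 1/10 1/20; -8/5 -1/5 2/5; 5/3 1/3 -1/3]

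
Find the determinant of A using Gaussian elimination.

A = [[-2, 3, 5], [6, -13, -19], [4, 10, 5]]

det(A) = -8

Forward elimination:
R2 <- R2 - (-3)*R1:  [  0  -4  -4 ]
R3 <- R3 - (-2)*R1:  [  0  16  15 ]
R3 <- R3 - (-4)*R2:  [  0   0  -1 ]
Upper-triangular form:
[ -2   3   5 ]
[  0  -4  -4 ]
[  0   0  -1 ]
det(A) = (-1)^0 * (-2) * (-4) * (-1) = -8  (0 row swaps -> sign +1)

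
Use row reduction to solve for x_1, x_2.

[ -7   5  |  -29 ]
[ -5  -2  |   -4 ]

Forward elimination on [A|b]:
R2 <- R2 - (5/7)*R1:  [     0  -39/7  117/7 ]
Row echelon form:
[ -7      5  |    -29 ]
[  0  -39/7  |  117/7 ]
Back-substitution:
x_2 = (117/7) / (-39/7) = -3
x_1 = (-29 - (5)*(-3)) / -7 = 2

(2, -3)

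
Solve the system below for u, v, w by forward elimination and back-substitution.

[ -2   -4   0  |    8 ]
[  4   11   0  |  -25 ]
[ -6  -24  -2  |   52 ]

(2, -3, 4)

Forward elimination on [A|b]:
R2 <- R2 - (-2)*R1:  [  0   3   0  -9 ]
R3 <- R3 - (3)*R1:  [   0  -12   -2   28 ]
R3 <- R3 - (-4)*R2:  [  0   0  -2  -8 ]
Row echelon form:
[ -2  -4   0  |   8 ]
[  0   3   0  |  -9 ]
[  0   0  -2  |  -8 ]
Back-substitution:
w = (-8) / -2 = 4
v = (-9) / 3 = -3
u = (8 - (-4)*(-3)) / -2 = 2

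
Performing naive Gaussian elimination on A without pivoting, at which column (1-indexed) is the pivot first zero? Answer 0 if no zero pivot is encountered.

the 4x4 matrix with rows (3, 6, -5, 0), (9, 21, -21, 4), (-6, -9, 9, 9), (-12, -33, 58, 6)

first zero-pivot column = 0

Naive forward elimination:
R2 <- R2 - (3)*R1:  [  0   3  -6   4 ]
R3 <- R3 - (-2)*R1:  [  0   3  -1   9 ]
R4 <- R4 - (-4)*R1:  [  0  -9  38   6 ]
R3 <- R3 - (1)*R2:  [ 0  0  5  5 ]
R4 <- R4 - (-3)*R2:  [  0   0  20  18 ]
R4 <- R4 - (4)*R3:  [  0   0   0  -2 ]
All pivots nonzero; naive elimination completes without hitting a zero pivot.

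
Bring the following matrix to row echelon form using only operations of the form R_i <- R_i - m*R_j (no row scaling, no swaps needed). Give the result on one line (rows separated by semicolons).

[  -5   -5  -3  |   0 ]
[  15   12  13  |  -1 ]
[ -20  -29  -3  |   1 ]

REF = [-5 -5 -3 0; 0 -3 4 -1; 0 0 -3 4]

Forward elimination:
R2 <- R2 - (-3)*R1:  [  0  -3   4  -1 ]
R3 <- R3 - (4)*R1:  [  0  -9   9   1 ]
R3 <- R3 - (3)*R2:  [  0   0  -3   4 ]
Row echelon form:
[ -5  -5  -3  |   0 ]
[  0  -3   4  |  -1 ]
[  0   0  -3  |   4 ]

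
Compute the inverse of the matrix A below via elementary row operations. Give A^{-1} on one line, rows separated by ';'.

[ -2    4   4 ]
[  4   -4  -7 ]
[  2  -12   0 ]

inverse = [7/4 1 1/4; 7/24 1/6 -1/24; 5/6 1/3 1/6]

Gauss-Jordan on [A | I]:
R1 <- (1/-2)*R1:  [    1    -2    -2  |  -1/2     0     0 ]
R2 <- R2 - (4)*R1:  [ 0  4  1  |  2  1  0 ]
R3 <- R3 - (2)*R1:  [  0  -8   4  |   1   0   1 ]
R2 <- (1/4)*R2:  [   0    1  1/4  |  1/2  1/4    0 ]
R1 <- R1 - (-2)*R2:  [    1     0  -3/2  |   1/2   1/2     0 ]
R3 <- R3 - (-8)*R2:  [ 0  0  6  |  5  2  1 ]
R3 <- (1/6)*R3:  [   0    0    1  |  5/6  1/3  1/6 ]
R1 <- R1 - (-3/2)*R3:  [   1    0    0  |  7/4    1  1/4 ]
R2 <- R2 - (1/4)*R3:  [     0      1      0  |   7/24    1/6  -1/24 ]
Right block of [I | A^{-1}] is the inverse:
[  7/4    1    1/4 ]
[ 7/24  1/6  -1/24 ]
[  5/6  1/3    1/6 ]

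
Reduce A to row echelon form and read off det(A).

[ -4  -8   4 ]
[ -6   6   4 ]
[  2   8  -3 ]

Forward elimination:
R2 <- R2 - (3/2)*R1:  [  0  18  -2 ]
R3 <- R3 - (-1/2)*R1:  [  0   4  -1 ]
R3 <- R3 - (2/9)*R2:  [    0     0  -5/9 ]
Upper-triangular form:
[ -4  -8     4 ]
[  0  18    -2 ]
[  0   0  -5/9 ]
det(A) = (-1)^0 * (-4) * (18) * (-5/9) = 40  (0 row swaps -> sign +1)

det(A) = 40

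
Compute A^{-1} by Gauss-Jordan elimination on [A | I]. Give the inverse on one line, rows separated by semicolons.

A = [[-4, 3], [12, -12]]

Gauss-Jordan on [A | I]:
R1 <- (1/-4)*R1:  [    1  -3/4  |  -1/4     0 ]
R2 <- R2 - (12)*R1:  [  0  -3  |   3   1 ]
R2 <- (1/-3)*R2:  [    0     1  |    -1  -1/3 ]
R1 <- R1 - (-3/4)*R2:  [    1     0  |    -1  -1/4 ]
Right block of [I | A^{-1}] is the inverse:
[ -1  -1/4 ]
[ -1  -1/3 ]

inverse = [-1 -1/4; -1 -1/3]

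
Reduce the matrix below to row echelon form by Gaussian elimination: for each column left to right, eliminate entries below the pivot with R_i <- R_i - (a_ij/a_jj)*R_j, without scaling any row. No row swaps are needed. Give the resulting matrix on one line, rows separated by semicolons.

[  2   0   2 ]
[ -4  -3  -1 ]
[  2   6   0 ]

REF = [2 0 2; 0 -3 3; 0 0 4]

Forward elimination:
R2 <- R2 - (-2)*R1:  [  0  -3   3 ]
R3 <- R3 - (1)*R1:  [  0   6  -2 ]
R3 <- R3 - (-2)*R2:  [ 0  0  4 ]
Row echelon form:
[ 2   0  2 ]
[ 0  -3  3 ]
[ 0   0  4 ]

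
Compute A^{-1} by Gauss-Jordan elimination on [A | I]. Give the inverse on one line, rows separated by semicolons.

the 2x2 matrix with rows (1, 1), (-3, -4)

Gauss-Jordan on [A | I]:
R2 <- R2 - (-3)*R1:  [  0  -1  |   3   1 ]
R2 <- (1/-1)*R2:  [  0   1  |  -3  -1 ]
R1 <- R1 - (1)*R2:  [ 1  0  |  4  1 ]
Right block of [I | A^{-1}] is the inverse:
[  4   1 ]
[ -3  -1 ]

inverse = [4 1; -3 -1]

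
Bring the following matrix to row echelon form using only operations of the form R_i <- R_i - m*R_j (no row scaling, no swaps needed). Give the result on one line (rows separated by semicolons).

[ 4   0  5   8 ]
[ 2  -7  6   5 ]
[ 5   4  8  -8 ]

REF = [4 0 5 8; 0 -7 7/2 1; 0 0 15/4 -122/7]

Forward elimination:
R2 <- R2 - (1/2)*R1:  [   0   -7  7/2    1 ]
R3 <- R3 - (5/4)*R1:  [   0    4  7/4  -18 ]
R3 <- R3 - (-4/7)*R2:  [      0       0    15/4  -122/7 ]
Row echelon form:
[ 4   0     5       8 ]
[ 0  -7   7/2       1 ]
[ 0   0  15/4  -122/7 ]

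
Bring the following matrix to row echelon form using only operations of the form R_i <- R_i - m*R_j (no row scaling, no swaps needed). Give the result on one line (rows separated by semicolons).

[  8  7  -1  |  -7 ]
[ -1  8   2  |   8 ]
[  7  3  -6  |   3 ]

Forward elimination:
R2 <- R2 - (-1/8)*R1:  [    0  71/8  15/8  57/8 ]
R3 <- R3 - (7/8)*R1:  [     0  -25/8  -41/8   73/8 ]
R3 <- R3 - (-25/71)*R2:  [       0        0  -317/71   826/71 ]
Row echelon form:
[ 8     7       -1  |      -7 ]
[ 0  71/8     15/8  |    57/8 ]
[ 0     0  -317/71  |  826/71 ]

REF = [8 7 -1 -7; 0 71/8 15/8 57/8; 0 0 -317/71 826/71]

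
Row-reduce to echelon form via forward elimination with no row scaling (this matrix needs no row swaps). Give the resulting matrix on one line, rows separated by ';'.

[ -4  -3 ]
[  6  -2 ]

REF = [-4 -3; 0 -13/2]

Forward elimination:
R2 <- R2 - (-3/2)*R1:  [     0  -13/2 ]
Row echelon form:
[ -4     -3 ]
[  0  -13/2 ]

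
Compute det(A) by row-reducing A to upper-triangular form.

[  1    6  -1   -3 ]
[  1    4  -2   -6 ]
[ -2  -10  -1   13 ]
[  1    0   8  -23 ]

Forward elimination:
R2 <- R2 - (1)*R1:  [  0  -2  -1  -3 ]
R3 <- R3 - (-2)*R1:  [  0   2  -3   7 ]
R4 <- R4 - (1)*R1:  [   0   -6    9  -20 ]
R3 <- R3 - (-1)*R2:  [  0   0  -4   4 ]
R4 <- R4 - (3)*R2:  [   0    0   12  -11 ]
R4 <- R4 - (-3)*R3:  [ 0  0  0  1 ]
Upper-triangular form:
[ 1   6  -1  -3 ]
[ 0  -2  -1  -3 ]
[ 0   0  -4   4 ]
[ 0   0   0   1 ]
det(A) = (-1)^0 * (1) * (-2) * (-4) * (1) = 8  (0 row swaps -> sign +1)

det(A) = 8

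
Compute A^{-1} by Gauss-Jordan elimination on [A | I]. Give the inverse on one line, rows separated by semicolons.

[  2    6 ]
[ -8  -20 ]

Gauss-Jordan on [A | I]:
R1 <- (1/2)*R1:  [   1    3  |  1/2    0 ]
R2 <- R2 - (-8)*R1:  [ 0  4  |  4  1 ]
R2 <- (1/4)*R2:  [   0    1  |    1  1/4 ]
R1 <- R1 - (3)*R2:  [    1     0  |  -5/2  -3/4 ]
Right block of [I | A^{-1}] is the inverse:
[ -5/2  -3/4 ]
[    1   1/4 ]

inverse = [-5/2 -3/4; 1 1/4]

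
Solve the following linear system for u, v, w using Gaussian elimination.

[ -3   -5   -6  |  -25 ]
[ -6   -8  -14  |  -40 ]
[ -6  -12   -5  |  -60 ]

Forward elimination on [A|b]:
R2 <- R2 - (2)*R1:  [  0   2  -2  10 ]
R3 <- R3 - (2)*R1:  [   0   -2    7  -10 ]
R3 <- R3 - (-1)*R2:  [ 0  0  5  0 ]
Row echelon form:
[ -3  -5  -6  |  -25 ]
[  0   2  -2  |   10 ]
[  0   0   5  |    0 ]
Back-substitution:
w = (0) / 5 = 0
v = (10 - (-2)*(0)) / 2 = 5
u = (-25 - (-5)*(5) - (-6)*(0)) / -3 = 0

(0, 5, 0)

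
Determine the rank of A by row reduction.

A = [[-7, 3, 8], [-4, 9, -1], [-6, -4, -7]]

Row reduction:
R2 <- R2 - (4/7)*R1:  [     0   51/7  -39/7 ]
R3 <- R3 - (6/7)*R1:  [     0  -46/7  -97/7 ]
R3 <- R3 - (-46/51)*R2:  [       0        0  -321/17 ]
Row echelon form:
[ -7     3        8 ]
[  0  51/7    -39/7 ]
[  0     0  -321/17 ]
Nonzero rows / pivot columns: 3

rank(A) = 3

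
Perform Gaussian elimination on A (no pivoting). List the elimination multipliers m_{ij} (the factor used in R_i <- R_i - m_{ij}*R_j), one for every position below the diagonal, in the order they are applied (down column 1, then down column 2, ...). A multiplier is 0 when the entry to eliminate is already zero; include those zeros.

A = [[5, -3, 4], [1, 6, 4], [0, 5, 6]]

multipliers: 1/5, 0, 25/33

Forward elimination:
R2 <- R2 - (1/5)*R1:  [    0  33/5  16/5 ]
R3: entry in column 1 is already 0 -> m_{31} = 0 (no row operation needed)
R3 <- R3 - (25/33)*R2:  [      0       0  118/33 ]
Multipliers (in order of application): m_{21} = 1/5, m_{31} = 0, m_{32} = 25/33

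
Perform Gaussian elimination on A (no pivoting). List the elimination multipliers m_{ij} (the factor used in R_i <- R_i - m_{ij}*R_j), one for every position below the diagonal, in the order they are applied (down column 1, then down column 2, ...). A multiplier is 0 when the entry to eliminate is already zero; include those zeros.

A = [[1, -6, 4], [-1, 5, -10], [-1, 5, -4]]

multipliers: -1, -1, 1

Forward elimination:
R2 <- R2 - (-1)*R1:  [  0  -1  -6 ]
R3 <- R3 - (-1)*R1:  [  0  -1   0 ]
R3 <- R3 - (1)*R2:  [ 0  0  6 ]
Multipliers (in order of application): m_{21} = -1, m_{31} = -1, m_{32} = 1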